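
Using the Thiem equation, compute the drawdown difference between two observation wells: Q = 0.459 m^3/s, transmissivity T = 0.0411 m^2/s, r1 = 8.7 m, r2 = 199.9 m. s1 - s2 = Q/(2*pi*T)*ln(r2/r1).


Thiem equation: s1 - s2 = Q/(2*pi*T) * ln(r2/r1).
ln(r2/r1) = ln(199.9/8.7) = 3.1345.
Q/(2*pi*T) = 0.459 / (2*pi*0.0411) = 0.459 / 0.2582 = 1.7774.
s1 - s2 = 1.7774 * 3.1345 = 5.5713 m.

5.5713


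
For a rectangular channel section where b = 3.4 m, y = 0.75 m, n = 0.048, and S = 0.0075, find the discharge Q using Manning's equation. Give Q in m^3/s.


For a rectangular channel, the cross-sectional area A = b * y = 3.4 * 0.75 = 2.55 m^2.
The wetted perimeter P = b + 2y = 3.4 + 2*0.75 = 4.9 m.
Hydraulic radius R = A/P = 2.55/4.9 = 0.5204 m.
Velocity V = (1/n)*R^(2/3)*S^(1/2) = (1/0.048)*0.5204^(2/3)*0.0075^(1/2) = 1.1673 m/s.
Discharge Q = A * V = 2.55 * 1.1673 = 2.977 m^3/s.

2.977


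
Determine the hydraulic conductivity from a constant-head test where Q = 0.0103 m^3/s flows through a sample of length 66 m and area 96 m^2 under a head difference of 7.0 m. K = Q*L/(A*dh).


From K = Q*L / (A*dh):
Numerator: Q*L = 0.0103 * 66 = 0.6798.
Denominator: A*dh = 96 * 7.0 = 672.0.
K = 0.6798 / 672.0 = 0.001012 m/s.

0.001012


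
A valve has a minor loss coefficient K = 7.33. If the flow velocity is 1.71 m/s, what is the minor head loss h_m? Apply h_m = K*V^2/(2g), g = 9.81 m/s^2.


Minor loss formula: h_m = K * V^2/(2g).
V^2 = 1.71^2 = 2.9241.
V^2/(2g) = 2.9241 / 19.62 = 0.149 m.
h_m = 7.33 * 0.149 = 1.0924 m.

1.0924


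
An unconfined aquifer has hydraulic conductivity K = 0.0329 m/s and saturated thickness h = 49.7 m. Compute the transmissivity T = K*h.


Transmissivity is defined as T = K * h.
T = 0.0329 * 49.7
  = 1.6351 m^2/s.

1.6351


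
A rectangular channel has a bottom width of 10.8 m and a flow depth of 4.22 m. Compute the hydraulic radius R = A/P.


For a rectangular section:
Flow area A = b * y = 10.8 * 4.22 = 45.58 m^2.
Wetted perimeter P = b + 2y = 10.8 + 2*4.22 = 19.24 m.
Hydraulic radius R = A/P = 45.58 / 19.24 = 2.3688 m.

2.3688


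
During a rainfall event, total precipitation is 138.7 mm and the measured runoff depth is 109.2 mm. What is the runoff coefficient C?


The runoff coefficient C = runoff depth / rainfall depth.
C = 109.2 / 138.7
  = 0.7873.

0.7873


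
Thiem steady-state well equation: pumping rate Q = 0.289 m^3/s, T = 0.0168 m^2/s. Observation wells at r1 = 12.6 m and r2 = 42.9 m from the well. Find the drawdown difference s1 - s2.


Thiem equation: s1 - s2 = Q/(2*pi*T) * ln(r2/r1).
ln(r2/r1) = ln(42.9/12.6) = 1.2252.
Q/(2*pi*T) = 0.289 / (2*pi*0.0168) = 0.289 / 0.1056 = 2.7378.
s1 - s2 = 2.7378 * 1.2252 = 3.3543 m.

3.3543


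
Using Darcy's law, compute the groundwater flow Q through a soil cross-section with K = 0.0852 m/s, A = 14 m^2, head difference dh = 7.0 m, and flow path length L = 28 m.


Darcy's law: Q = K * A * i, where i = dh/L.
Hydraulic gradient i = 7.0 / 28 = 0.25.
Q = 0.0852 * 14 * 0.25
  = 0.2982 m^3/s.

0.2982


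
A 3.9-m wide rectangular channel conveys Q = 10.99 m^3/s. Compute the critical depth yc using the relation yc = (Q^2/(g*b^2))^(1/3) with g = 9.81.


Using yc = (Q^2 / (g * b^2))^(1/3):
Q^2 = 10.99^2 = 120.78.
g * b^2 = 9.81 * 3.9^2 = 9.81 * 15.21 = 149.21.
Q^2 / (g*b^2) = 120.78 / 149.21 = 0.8095.
yc = 0.8095^(1/3) = 0.932 m.

0.932


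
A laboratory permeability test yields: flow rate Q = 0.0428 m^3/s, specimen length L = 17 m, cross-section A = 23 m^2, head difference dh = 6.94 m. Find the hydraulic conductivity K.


From K = Q*L / (A*dh):
Numerator: Q*L = 0.0428 * 17 = 0.7276.
Denominator: A*dh = 23 * 6.94 = 159.62.
K = 0.7276 / 159.62 = 0.004558 m/s.

0.004558


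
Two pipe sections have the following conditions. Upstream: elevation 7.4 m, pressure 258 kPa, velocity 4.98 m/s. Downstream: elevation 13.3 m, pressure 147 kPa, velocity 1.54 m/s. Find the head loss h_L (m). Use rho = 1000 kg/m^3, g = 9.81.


Total head at each section: H = z + p/(rho*g) + V^2/(2g).
H1 = 7.4 + 258*1000/(1000*9.81) + 4.98^2/(2*9.81)
   = 7.4 + 26.3 + 1.264
   = 34.964 m.
H2 = 13.3 + 147*1000/(1000*9.81) + 1.54^2/(2*9.81)
   = 13.3 + 14.985 + 0.1209
   = 28.406 m.
h_L = H1 - H2 = 34.964 - 28.406 = 6.558 m.

6.558


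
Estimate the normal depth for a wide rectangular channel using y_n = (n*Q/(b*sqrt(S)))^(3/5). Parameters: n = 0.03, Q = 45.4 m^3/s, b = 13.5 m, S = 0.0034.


We use the wide-channel approximation y_n = (n*Q/(b*sqrt(S)))^(3/5).
sqrt(S) = sqrt(0.0034) = 0.05831.
Numerator: n*Q = 0.03 * 45.4 = 1.362.
Denominator: b*sqrt(S) = 13.5 * 0.05831 = 0.787185.
arg = 1.7302.
y_n = 1.7302^(3/5) = 1.3895 m.

1.3895


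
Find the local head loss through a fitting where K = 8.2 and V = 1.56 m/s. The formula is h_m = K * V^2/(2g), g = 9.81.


Minor loss formula: h_m = K * V^2/(2g).
V^2 = 1.56^2 = 2.4336.
V^2/(2g) = 2.4336 / 19.62 = 0.124 m.
h_m = 8.2 * 0.124 = 1.0171 m.

1.0171


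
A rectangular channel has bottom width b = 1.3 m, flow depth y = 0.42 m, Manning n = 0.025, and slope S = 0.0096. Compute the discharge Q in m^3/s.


For a rectangular channel, the cross-sectional area A = b * y = 1.3 * 0.42 = 0.55 m^2.
The wetted perimeter P = b + 2y = 1.3 + 2*0.42 = 2.14 m.
Hydraulic radius R = A/P = 0.55/2.14 = 0.2551 m.
Velocity V = (1/n)*R^(2/3)*S^(1/2) = (1/0.025)*0.2551^(2/3)*0.0096^(1/2) = 1.5766 m/s.
Discharge Q = A * V = 0.55 * 1.5766 = 0.861 m^3/s.

0.861


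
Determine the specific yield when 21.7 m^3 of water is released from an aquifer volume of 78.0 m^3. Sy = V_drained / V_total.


Specific yield Sy = Volume drained / Total volume.
Sy = 21.7 / 78.0
   = 0.2782.

0.2782


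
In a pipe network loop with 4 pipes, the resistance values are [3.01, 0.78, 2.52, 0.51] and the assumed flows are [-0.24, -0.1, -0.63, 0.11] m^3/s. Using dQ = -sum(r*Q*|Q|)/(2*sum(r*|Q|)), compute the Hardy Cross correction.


Numerator terms (r*Q*|Q|): 3.01*-0.24*|-0.24| = -0.1734; 0.78*-0.1*|-0.1| = -0.0078; 2.52*-0.63*|-0.63| = -1.0002; 0.51*0.11*|0.11| = 0.0062.
Sum of numerator = -1.1752.
Denominator terms (r*|Q|): 3.01*|-0.24| = 0.7224; 0.78*|-0.1| = 0.078; 2.52*|-0.63| = 1.5876; 0.51*|0.11| = 0.0561.
2 * sum of denominator = 2 * 2.4441 = 4.8882.
dQ = --1.1752 / 4.8882 = 0.2404 m^3/s.

0.2404


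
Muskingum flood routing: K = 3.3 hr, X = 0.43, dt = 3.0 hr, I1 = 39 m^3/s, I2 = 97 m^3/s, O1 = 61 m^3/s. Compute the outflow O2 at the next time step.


Muskingum coefficients:
denom = 2*K*(1-X) + dt = 2*3.3*(1-0.43) + 3.0 = 6.762.
C0 = (dt - 2*K*X)/denom = (3.0 - 2*3.3*0.43)/6.762 = 0.024.
C1 = (dt + 2*K*X)/denom = (3.0 + 2*3.3*0.43)/6.762 = 0.8634.
C2 = (2*K*(1-X) - dt)/denom = 0.1127.
O2 = C0*I2 + C1*I1 + C2*O1
   = 0.024*97 + 0.8634*39 + 0.1127*61
   = 42.87 m^3/s.

42.87


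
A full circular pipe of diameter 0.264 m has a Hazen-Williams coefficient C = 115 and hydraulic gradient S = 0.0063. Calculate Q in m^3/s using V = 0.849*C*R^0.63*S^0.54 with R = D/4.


For a full circular pipe, R = D/4 = 0.264/4 = 0.066 m.
V = 0.849 * 115 * 0.066^0.63 * 0.0063^0.54
  = 0.849 * 115 * 0.180432 * 0.06481
  = 1.1417 m/s.
Pipe area A = pi*D^2/4 = pi*0.264^2/4 = 0.0547 m^2.
Q = A * V = 0.0547 * 1.1417 = 0.0625 m^3/s.

0.0625


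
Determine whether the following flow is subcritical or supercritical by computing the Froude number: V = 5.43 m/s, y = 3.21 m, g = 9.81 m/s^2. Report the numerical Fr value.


The Froude number is defined as Fr = V / sqrt(g*y).
g*y = 9.81 * 3.21 = 31.4901.
sqrt(g*y) = sqrt(31.4901) = 5.6116.
Fr = 5.43 / 5.6116 = 0.9676.
Since Fr < 1, the flow is subcritical.

0.9676


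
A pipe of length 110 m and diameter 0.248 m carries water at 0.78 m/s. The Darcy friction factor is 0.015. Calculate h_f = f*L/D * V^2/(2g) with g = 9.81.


Darcy-Weisbach equation: h_f = f * (L/D) * V^2/(2g).
f * L/D = 0.015 * 110/0.248 = 6.6532.
V^2/(2g) = 0.78^2 / (2*9.81) = 0.6084 / 19.62 = 0.031 m.
h_f = 6.6532 * 0.031 = 0.206 m.

0.206


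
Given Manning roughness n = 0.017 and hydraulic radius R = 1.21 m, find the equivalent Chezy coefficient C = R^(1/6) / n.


The Chezy coefficient relates to Manning's n through C = R^(1/6) / n.
R^(1/6) = 1.21^(1/6) = 1.03228.
C = 1.03228 / 0.017 = 60.72 m^(1/2)/s.

60.72


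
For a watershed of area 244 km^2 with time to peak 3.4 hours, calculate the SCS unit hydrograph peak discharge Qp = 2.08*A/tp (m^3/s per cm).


SCS formula: Qp = 2.08 * A / tp.
Qp = 2.08 * 244 / 3.4
   = 507.52 / 3.4
   = 149.27 m^3/s per cm.

149.27


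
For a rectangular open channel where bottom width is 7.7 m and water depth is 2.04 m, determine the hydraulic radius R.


For a rectangular section:
Flow area A = b * y = 7.7 * 2.04 = 15.71 m^2.
Wetted perimeter P = b + 2y = 7.7 + 2*2.04 = 11.78 m.
Hydraulic radius R = A/P = 15.71 / 11.78 = 1.3334 m.

1.3334


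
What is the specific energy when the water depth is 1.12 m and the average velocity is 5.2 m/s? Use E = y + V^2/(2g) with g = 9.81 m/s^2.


Specific energy E = y + V^2/(2g).
Velocity head = V^2/(2g) = 5.2^2 / (2*9.81) = 27.04 / 19.62 = 1.3782 m.
E = 1.12 + 1.3782 = 2.4982 m.

2.4982


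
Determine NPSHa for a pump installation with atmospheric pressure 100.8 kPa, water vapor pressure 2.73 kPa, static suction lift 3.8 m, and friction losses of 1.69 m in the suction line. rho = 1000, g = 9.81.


NPSHa = p_atm/(rho*g) - z_s - hf_s - p_vap/(rho*g).
p_atm/(rho*g) = 100.8*1000 / (1000*9.81) = 10.275 m.
p_vap/(rho*g) = 2.73*1000 / (1000*9.81) = 0.278 m.
NPSHa = 10.275 - 3.8 - 1.69 - 0.278
      = 4.51 m.

4.51


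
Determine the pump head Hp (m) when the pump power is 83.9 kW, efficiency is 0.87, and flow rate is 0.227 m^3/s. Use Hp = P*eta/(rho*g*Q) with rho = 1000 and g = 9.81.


Pump head formula: Hp = P * eta / (rho * g * Q).
Numerator: P * eta = 83.9 * 1000 * 0.87 = 72993.0 W.
Denominator: rho * g * Q = 1000 * 9.81 * 0.227 = 2226.87.
Hp = 72993.0 / 2226.87 = 32.78 m.

32.78


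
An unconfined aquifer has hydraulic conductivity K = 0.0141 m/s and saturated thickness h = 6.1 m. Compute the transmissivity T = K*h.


Transmissivity is defined as T = K * h.
T = 0.0141 * 6.1
  = 0.086 m^2/s.

0.086


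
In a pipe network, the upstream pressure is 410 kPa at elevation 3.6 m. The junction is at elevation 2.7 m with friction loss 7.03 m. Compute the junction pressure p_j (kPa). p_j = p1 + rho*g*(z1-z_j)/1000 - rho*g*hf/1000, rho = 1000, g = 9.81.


Junction pressure: p_j = p1 + rho*g*(z1 - z_j)/1000 - rho*g*hf/1000.
Elevation term = 1000*9.81*(3.6 - 2.7)/1000 = 8.829 kPa.
Friction term = 1000*9.81*7.03/1000 = 68.964 kPa.
p_j = 410 + 8.829 - 68.964 = 349.86 kPa.

349.86


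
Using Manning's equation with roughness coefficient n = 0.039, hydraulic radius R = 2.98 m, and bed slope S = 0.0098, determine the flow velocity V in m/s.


Manning's equation gives V = (1/n) * R^(2/3) * S^(1/2).
First, compute R^(2/3) = 2.98^(2/3) = 2.0708.
Next, S^(1/2) = 0.0098^(1/2) = 0.098995.
Then 1/n = 1/0.039 = 25.64.
V = 25.64 * 2.0708 * 0.098995 = 5.2565 m/s.

5.2565


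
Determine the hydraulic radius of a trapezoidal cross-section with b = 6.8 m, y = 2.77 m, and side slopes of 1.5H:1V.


For a trapezoidal section with side slope z:
A = (b + z*y)*y = (6.8 + 1.5*2.77)*2.77 = 30.345 m^2.
P = b + 2*y*sqrt(1 + z^2) = 6.8 + 2*2.77*sqrt(1 + 1.5^2) = 16.787 m.
R = A/P = 30.345 / 16.787 = 1.8076 m.

1.8076


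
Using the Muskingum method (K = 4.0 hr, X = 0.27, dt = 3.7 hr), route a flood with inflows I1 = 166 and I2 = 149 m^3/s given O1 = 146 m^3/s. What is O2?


Muskingum coefficients:
denom = 2*K*(1-X) + dt = 2*4.0*(1-0.27) + 3.7 = 9.54.
C0 = (dt - 2*K*X)/denom = (3.7 - 2*4.0*0.27)/9.54 = 0.1614.
C1 = (dt + 2*K*X)/denom = (3.7 + 2*4.0*0.27)/9.54 = 0.6143.
C2 = (2*K*(1-X) - dt)/denom = 0.2243.
O2 = C0*I2 + C1*I1 + C2*O1
   = 0.1614*149 + 0.6143*166 + 0.2243*146
   = 158.77 m^3/s.

158.77


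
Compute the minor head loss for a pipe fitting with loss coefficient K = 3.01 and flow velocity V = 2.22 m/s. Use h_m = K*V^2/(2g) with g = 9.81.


Minor loss formula: h_m = K * V^2/(2g).
V^2 = 2.22^2 = 4.9284.
V^2/(2g) = 4.9284 / 19.62 = 0.2512 m.
h_m = 3.01 * 0.2512 = 0.7561 m.

0.7561


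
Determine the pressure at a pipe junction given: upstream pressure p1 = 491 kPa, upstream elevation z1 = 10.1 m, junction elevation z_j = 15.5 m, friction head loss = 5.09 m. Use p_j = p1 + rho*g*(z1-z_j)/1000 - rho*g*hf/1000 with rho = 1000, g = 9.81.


Junction pressure: p_j = p1 + rho*g*(z1 - z_j)/1000 - rho*g*hf/1000.
Elevation term = 1000*9.81*(10.1 - 15.5)/1000 = -52.974 kPa.
Friction term = 1000*9.81*5.09/1000 = 49.933 kPa.
p_j = 491 + -52.974 - 49.933 = 388.09 kPa.

388.09


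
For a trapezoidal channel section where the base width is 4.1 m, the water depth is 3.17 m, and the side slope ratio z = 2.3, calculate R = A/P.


For a trapezoidal section with side slope z:
A = (b + z*y)*y = (4.1 + 2.3*3.17)*3.17 = 36.109 m^2.
P = b + 2*y*sqrt(1 + z^2) = 4.1 + 2*3.17*sqrt(1 + 2.3^2) = 20.001 m.
R = A/P = 36.109 / 20.001 = 1.8054 m.

1.8054


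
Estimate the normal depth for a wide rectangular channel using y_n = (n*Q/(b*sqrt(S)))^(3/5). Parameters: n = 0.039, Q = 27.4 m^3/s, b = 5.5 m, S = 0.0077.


We use the wide-channel approximation y_n = (n*Q/(b*sqrt(S)))^(3/5).
sqrt(S) = sqrt(0.0077) = 0.08775.
Numerator: n*Q = 0.039 * 27.4 = 1.0686.
Denominator: b*sqrt(S) = 5.5 * 0.08775 = 0.482625.
arg = 2.2142.
y_n = 2.2142^(3/5) = 1.6111 m.

1.6111


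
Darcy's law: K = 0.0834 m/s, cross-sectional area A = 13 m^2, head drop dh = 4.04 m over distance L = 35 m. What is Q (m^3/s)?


Darcy's law: Q = K * A * i, where i = dh/L.
Hydraulic gradient i = 4.04 / 35 = 0.115429.
Q = 0.0834 * 13 * 0.115429
  = 0.1251 m^3/s.

0.1251


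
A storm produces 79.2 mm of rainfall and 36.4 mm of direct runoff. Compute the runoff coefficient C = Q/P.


The runoff coefficient C = runoff depth / rainfall depth.
C = 36.4 / 79.2
  = 0.4596.

0.4596


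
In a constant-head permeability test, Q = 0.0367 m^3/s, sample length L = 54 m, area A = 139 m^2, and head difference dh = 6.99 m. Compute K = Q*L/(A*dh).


From K = Q*L / (A*dh):
Numerator: Q*L = 0.0367 * 54 = 1.9818.
Denominator: A*dh = 139 * 6.99 = 971.61.
K = 1.9818 / 971.61 = 0.00204 m/s.

0.00204


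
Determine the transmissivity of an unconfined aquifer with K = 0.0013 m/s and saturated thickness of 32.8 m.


Transmissivity is defined as T = K * h.
T = 0.0013 * 32.8
  = 0.0426 m^2/s.

0.0426


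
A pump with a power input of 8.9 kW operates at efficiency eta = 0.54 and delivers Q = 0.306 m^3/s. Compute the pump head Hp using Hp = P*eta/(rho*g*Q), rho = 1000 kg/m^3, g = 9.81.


Pump head formula: Hp = P * eta / (rho * g * Q).
Numerator: P * eta = 8.9 * 1000 * 0.54 = 4806.0 W.
Denominator: rho * g * Q = 1000 * 9.81 * 0.306 = 3001.86.
Hp = 4806.0 / 3001.86 = 1.6 m.

1.6


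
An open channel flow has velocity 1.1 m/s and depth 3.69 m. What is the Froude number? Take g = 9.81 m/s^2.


The Froude number is defined as Fr = V / sqrt(g*y).
g*y = 9.81 * 3.69 = 36.1989.
sqrt(g*y) = sqrt(36.1989) = 6.0166.
Fr = 1.1 / 6.0166 = 0.1828.

0.1828


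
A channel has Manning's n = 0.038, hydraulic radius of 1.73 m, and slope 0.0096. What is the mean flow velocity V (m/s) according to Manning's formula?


Manning's equation gives V = (1/n) * R^(2/3) * S^(1/2).
First, compute R^(2/3) = 1.73^(2/3) = 1.4411.
Next, S^(1/2) = 0.0096^(1/2) = 0.09798.
Then 1/n = 1/0.038 = 26.32.
V = 26.32 * 1.4411 * 0.09798 = 3.7158 m/s.

3.7158


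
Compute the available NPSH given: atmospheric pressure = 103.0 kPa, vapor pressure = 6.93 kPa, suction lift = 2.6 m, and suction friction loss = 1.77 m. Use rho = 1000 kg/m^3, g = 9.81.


NPSHa = p_atm/(rho*g) - z_s - hf_s - p_vap/(rho*g).
p_atm/(rho*g) = 103.0*1000 / (1000*9.81) = 10.499 m.
p_vap/(rho*g) = 6.93*1000 / (1000*9.81) = 0.706 m.
NPSHa = 10.499 - 2.6 - 1.77 - 0.706
      = 5.42 m.

5.42


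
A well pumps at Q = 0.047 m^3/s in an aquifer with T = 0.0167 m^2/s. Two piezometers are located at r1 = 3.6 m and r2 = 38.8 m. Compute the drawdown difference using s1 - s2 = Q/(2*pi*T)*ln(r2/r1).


Thiem equation: s1 - s2 = Q/(2*pi*T) * ln(r2/r1).
ln(r2/r1) = ln(38.8/3.6) = 2.3775.
Q/(2*pi*T) = 0.047 / (2*pi*0.0167) = 0.047 / 0.1049 = 0.4479.
s1 - s2 = 0.4479 * 2.3775 = 1.0649 m.

1.0649


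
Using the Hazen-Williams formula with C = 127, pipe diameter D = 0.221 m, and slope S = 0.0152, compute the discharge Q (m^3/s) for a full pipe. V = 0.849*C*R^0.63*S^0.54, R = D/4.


For a full circular pipe, R = D/4 = 0.221/4 = 0.0553 m.
V = 0.849 * 127 * 0.0553^0.63 * 0.0152^0.54
  = 0.849 * 127 * 0.161313 * 0.104279
  = 1.8137 m/s.
Pipe area A = pi*D^2/4 = pi*0.221^2/4 = 0.0384 m^2.
Q = A * V = 0.0384 * 1.8137 = 0.0696 m^3/s.

0.0696


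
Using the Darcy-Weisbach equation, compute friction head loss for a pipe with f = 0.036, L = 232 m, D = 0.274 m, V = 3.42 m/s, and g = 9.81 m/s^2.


Darcy-Weisbach equation: h_f = f * (L/D) * V^2/(2g).
f * L/D = 0.036 * 232/0.274 = 30.4818.
V^2/(2g) = 3.42^2 / (2*9.81) = 11.6964 / 19.62 = 0.5961 m.
h_f = 30.4818 * 0.5961 = 18.172 m.

18.172


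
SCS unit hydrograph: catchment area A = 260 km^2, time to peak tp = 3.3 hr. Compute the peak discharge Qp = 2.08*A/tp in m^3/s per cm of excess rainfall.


SCS formula: Qp = 2.08 * A / tp.
Qp = 2.08 * 260 / 3.3
   = 540.8 / 3.3
   = 163.88 m^3/s per cm.

163.88


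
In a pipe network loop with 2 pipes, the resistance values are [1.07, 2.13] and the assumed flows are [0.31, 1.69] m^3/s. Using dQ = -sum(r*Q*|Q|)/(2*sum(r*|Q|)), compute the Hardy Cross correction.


Numerator terms (r*Q*|Q|): 1.07*0.31*|0.31| = 0.1028; 2.13*1.69*|1.69| = 6.0835.
Sum of numerator = 6.1863.
Denominator terms (r*|Q|): 1.07*|0.31| = 0.3317; 2.13*|1.69| = 3.5997.
2 * sum of denominator = 2 * 3.9314 = 7.8628.
dQ = -6.1863 / 7.8628 = -0.7868 m^3/s.

-0.7868


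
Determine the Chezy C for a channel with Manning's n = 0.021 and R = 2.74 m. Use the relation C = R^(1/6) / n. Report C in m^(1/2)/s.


The Chezy coefficient relates to Manning's n through C = R^(1/6) / n.
R^(1/6) = 2.74^(1/6) = 1.182928.
C = 1.182928 / 0.021 = 56.33 m^(1/2)/s.

56.33


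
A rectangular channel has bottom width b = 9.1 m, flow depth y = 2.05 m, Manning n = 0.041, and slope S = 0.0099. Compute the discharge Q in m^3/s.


For a rectangular channel, the cross-sectional area A = b * y = 9.1 * 2.05 = 18.65 m^2.
The wetted perimeter P = b + 2y = 9.1 + 2*2.05 = 13.2 m.
Hydraulic radius R = A/P = 18.65/13.2 = 1.4133 m.
Velocity V = (1/n)*R^(2/3)*S^(1/2) = (1/0.041)*1.4133^(2/3)*0.0099^(1/2) = 3.0562 m/s.
Discharge Q = A * V = 18.65 * 3.0562 = 57.013 m^3/s.

57.013


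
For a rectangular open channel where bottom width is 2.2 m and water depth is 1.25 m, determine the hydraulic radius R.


For a rectangular section:
Flow area A = b * y = 2.2 * 1.25 = 2.75 m^2.
Wetted perimeter P = b + 2y = 2.2 + 2*1.25 = 4.7 m.
Hydraulic radius R = A/P = 2.75 / 4.7 = 0.5851 m.

0.5851


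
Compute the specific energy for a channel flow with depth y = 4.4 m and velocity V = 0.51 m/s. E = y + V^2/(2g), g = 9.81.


Specific energy E = y + V^2/(2g).
Velocity head = V^2/(2g) = 0.51^2 / (2*9.81) = 0.2601 / 19.62 = 0.0133 m.
E = 4.4 + 0.0133 = 4.4133 m.

4.4133


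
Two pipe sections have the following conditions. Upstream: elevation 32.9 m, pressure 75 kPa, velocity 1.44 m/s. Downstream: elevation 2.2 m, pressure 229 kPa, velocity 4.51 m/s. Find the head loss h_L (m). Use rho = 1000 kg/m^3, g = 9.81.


Total head at each section: H = z + p/(rho*g) + V^2/(2g).
H1 = 32.9 + 75*1000/(1000*9.81) + 1.44^2/(2*9.81)
   = 32.9 + 7.645 + 0.1057
   = 40.651 m.
H2 = 2.2 + 229*1000/(1000*9.81) + 4.51^2/(2*9.81)
   = 2.2 + 23.344 + 1.0367
   = 26.58 m.
h_L = H1 - H2 = 40.651 - 26.58 = 14.071 m.

14.071


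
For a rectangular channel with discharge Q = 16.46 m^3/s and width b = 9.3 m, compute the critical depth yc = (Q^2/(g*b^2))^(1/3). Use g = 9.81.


Using yc = (Q^2 / (g * b^2))^(1/3):
Q^2 = 16.46^2 = 270.93.
g * b^2 = 9.81 * 9.3^2 = 9.81 * 86.49 = 848.47.
Q^2 / (g*b^2) = 270.93 / 848.47 = 0.3193.
yc = 0.3193^(1/3) = 0.6835 m.

0.6835


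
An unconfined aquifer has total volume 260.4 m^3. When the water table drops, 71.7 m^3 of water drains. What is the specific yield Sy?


Specific yield Sy = Volume drained / Total volume.
Sy = 71.7 / 260.4
   = 0.2753.

0.2753


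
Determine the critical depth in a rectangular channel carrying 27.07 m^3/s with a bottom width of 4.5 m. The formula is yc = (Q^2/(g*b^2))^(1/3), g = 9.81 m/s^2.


Using yc = (Q^2 / (g * b^2))^(1/3):
Q^2 = 27.07^2 = 732.78.
g * b^2 = 9.81 * 4.5^2 = 9.81 * 20.25 = 198.65.
Q^2 / (g*b^2) = 732.78 / 198.65 = 3.6888.
yc = 3.6888^(1/3) = 1.5451 m.

1.5451


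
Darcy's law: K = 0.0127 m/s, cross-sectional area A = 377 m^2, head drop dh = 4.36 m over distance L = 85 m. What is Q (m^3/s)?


Darcy's law: Q = K * A * i, where i = dh/L.
Hydraulic gradient i = 4.36 / 85 = 0.051294.
Q = 0.0127 * 377 * 0.051294
  = 0.2456 m^3/s.

0.2456


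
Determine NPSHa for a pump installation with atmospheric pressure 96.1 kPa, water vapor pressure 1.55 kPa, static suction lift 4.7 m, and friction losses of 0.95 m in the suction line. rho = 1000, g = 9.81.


NPSHa = p_atm/(rho*g) - z_s - hf_s - p_vap/(rho*g).
p_atm/(rho*g) = 96.1*1000 / (1000*9.81) = 9.796 m.
p_vap/(rho*g) = 1.55*1000 / (1000*9.81) = 0.158 m.
NPSHa = 9.796 - 4.7 - 0.95 - 0.158
      = 3.99 m.

3.99


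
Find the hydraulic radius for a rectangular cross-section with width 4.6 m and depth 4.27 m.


For a rectangular section:
Flow area A = b * y = 4.6 * 4.27 = 19.64 m^2.
Wetted perimeter P = b + 2y = 4.6 + 2*4.27 = 13.14 m.
Hydraulic radius R = A/P = 19.64 / 13.14 = 1.4948 m.

1.4948


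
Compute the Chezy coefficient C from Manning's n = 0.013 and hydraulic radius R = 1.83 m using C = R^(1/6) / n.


The Chezy coefficient relates to Manning's n through C = R^(1/6) / n.
R^(1/6) = 1.83^(1/6) = 1.105966.
C = 1.105966 / 0.013 = 85.07 m^(1/2)/s.

85.07


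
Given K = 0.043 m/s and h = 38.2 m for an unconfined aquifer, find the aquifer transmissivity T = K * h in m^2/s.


Transmissivity is defined as T = K * h.
T = 0.043 * 38.2
  = 1.6426 m^2/s.

1.6426


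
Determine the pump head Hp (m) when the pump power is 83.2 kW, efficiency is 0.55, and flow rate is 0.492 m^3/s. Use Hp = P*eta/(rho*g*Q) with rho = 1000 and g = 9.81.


Pump head formula: Hp = P * eta / (rho * g * Q).
Numerator: P * eta = 83.2 * 1000 * 0.55 = 45760.0 W.
Denominator: rho * g * Q = 1000 * 9.81 * 0.492 = 4826.52.
Hp = 45760.0 / 4826.52 = 9.48 m.

9.48


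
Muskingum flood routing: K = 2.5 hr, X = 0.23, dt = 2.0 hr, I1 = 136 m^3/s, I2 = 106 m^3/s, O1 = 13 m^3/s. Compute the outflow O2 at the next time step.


Muskingum coefficients:
denom = 2*K*(1-X) + dt = 2*2.5*(1-0.23) + 2.0 = 5.85.
C0 = (dt - 2*K*X)/denom = (2.0 - 2*2.5*0.23)/5.85 = 0.1453.
C1 = (dt + 2*K*X)/denom = (2.0 + 2*2.5*0.23)/5.85 = 0.5385.
C2 = (2*K*(1-X) - dt)/denom = 0.3162.
O2 = C0*I2 + C1*I1 + C2*O1
   = 0.1453*106 + 0.5385*136 + 0.3162*13
   = 92.74 m^3/s.

92.74


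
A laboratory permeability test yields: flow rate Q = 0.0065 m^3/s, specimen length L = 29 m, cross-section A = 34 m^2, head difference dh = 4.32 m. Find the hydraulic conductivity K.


From K = Q*L / (A*dh):
Numerator: Q*L = 0.0065 * 29 = 0.1885.
Denominator: A*dh = 34 * 4.32 = 146.88.
K = 0.1885 / 146.88 = 0.001283 m/s.

0.001283


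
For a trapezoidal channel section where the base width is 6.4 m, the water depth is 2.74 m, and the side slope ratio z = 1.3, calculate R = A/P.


For a trapezoidal section with side slope z:
A = (b + z*y)*y = (6.4 + 1.3*2.74)*2.74 = 27.296 m^2.
P = b + 2*y*sqrt(1 + z^2) = 6.4 + 2*2.74*sqrt(1 + 1.3^2) = 15.388 m.
R = A/P = 27.296 / 15.388 = 1.7739 m.

1.7739


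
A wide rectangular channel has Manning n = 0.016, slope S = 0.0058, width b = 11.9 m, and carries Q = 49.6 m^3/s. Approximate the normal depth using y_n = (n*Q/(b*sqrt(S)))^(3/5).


We use the wide-channel approximation y_n = (n*Q/(b*sqrt(S)))^(3/5).
sqrt(S) = sqrt(0.0058) = 0.076158.
Numerator: n*Q = 0.016 * 49.6 = 0.7936.
Denominator: b*sqrt(S) = 11.9 * 0.076158 = 0.90628.
arg = 0.8757.
y_n = 0.8757^(3/5) = 0.9234 m.

0.9234


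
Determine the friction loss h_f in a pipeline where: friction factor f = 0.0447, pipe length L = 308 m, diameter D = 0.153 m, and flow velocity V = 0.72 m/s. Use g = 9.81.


Darcy-Weisbach equation: h_f = f * (L/D) * V^2/(2g).
f * L/D = 0.0447 * 308/0.153 = 89.9843.
V^2/(2g) = 0.72^2 / (2*9.81) = 0.5184 / 19.62 = 0.0264 m.
h_f = 89.9843 * 0.0264 = 2.378 m.

2.378


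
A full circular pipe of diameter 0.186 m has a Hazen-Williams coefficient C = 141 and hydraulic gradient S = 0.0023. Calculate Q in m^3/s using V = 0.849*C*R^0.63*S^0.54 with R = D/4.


For a full circular pipe, R = D/4 = 0.186/4 = 0.0465 m.
V = 0.849 * 141 * 0.0465^0.63 * 0.0023^0.54
  = 0.849 * 141 * 0.144709 * 0.037613
  = 0.6516 m/s.
Pipe area A = pi*D^2/4 = pi*0.186^2/4 = 0.0272 m^2.
Q = A * V = 0.0272 * 0.6516 = 0.0177 m^3/s.

0.0177


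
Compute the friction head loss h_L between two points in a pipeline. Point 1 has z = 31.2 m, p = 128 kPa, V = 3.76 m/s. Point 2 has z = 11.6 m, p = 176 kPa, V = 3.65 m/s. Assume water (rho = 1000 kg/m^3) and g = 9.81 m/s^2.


Total head at each section: H = z + p/(rho*g) + V^2/(2g).
H1 = 31.2 + 128*1000/(1000*9.81) + 3.76^2/(2*9.81)
   = 31.2 + 13.048 + 0.7206
   = 44.968 m.
H2 = 11.6 + 176*1000/(1000*9.81) + 3.65^2/(2*9.81)
   = 11.6 + 17.941 + 0.679
   = 30.22 m.
h_L = H1 - H2 = 44.968 - 30.22 = 14.749 m.

14.749


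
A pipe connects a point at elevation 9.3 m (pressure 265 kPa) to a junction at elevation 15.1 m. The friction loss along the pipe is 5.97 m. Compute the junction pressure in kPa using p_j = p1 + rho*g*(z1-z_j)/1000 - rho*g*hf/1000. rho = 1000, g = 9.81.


Junction pressure: p_j = p1 + rho*g*(z1 - z_j)/1000 - rho*g*hf/1000.
Elevation term = 1000*9.81*(9.3 - 15.1)/1000 = -56.898 kPa.
Friction term = 1000*9.81*5.97/1000 = 58.566 kPa.
p_j = 265 + -56.898 - 58.566 = 149.54 kPa.

149.54


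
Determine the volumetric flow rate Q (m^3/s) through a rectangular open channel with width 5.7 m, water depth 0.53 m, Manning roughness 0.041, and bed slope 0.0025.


For a rectangular channel, the cross-sectional area A = b * y = 5.7 * 0.53 = 3.02 m^2.
The wetted perimeter P = b + 2y = 5.7 + 2*0.53 = 6.76 m.
Hydraulic radius R = A/P = 3.02/6.76 = 0.4469 m.
Velocity V = (1/n)*R^(2/3)*S^(1/2) = (1/0.041)*0.4469^(2/3)*0.0025^(1/2) = 0.7128 m/s.
Discharge Q = A * V = 3.02 * 0.7128 = 2.153 m^3/s.

2.153


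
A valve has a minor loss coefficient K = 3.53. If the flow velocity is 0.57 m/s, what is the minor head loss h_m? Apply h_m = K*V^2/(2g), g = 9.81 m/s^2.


Minor loss formula: h_m = K * V^2/(2g).
V^2 = 0.57^2 = 0.3249.
V^2/(2g) = 0.3249 / 19.62 = 0.0166 m.
h_m = 3.53 * 0.0166 = 0.0585 m.

0.0585


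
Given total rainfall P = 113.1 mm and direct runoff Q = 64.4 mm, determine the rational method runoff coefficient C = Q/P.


The runoff coefficient C = runoff depth / rainfall depth.
C = 64.4 / 113.1
  = 0.5694.

0.5694


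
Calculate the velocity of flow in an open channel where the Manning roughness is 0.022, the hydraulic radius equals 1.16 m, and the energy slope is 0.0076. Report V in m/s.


Manning's equation gives V = (1/n) * R^(2/3) * S^(1/2).
First, compute R^(2/3) = 1.16^(2/3) = 1.104.
Next, S^(1/2) = 0.0076^(1/2) = 0.087178.
Then 1/n = 1/0.022 = 45.45.
V = 45.45 * 1.104 * 0.087178 = 4.3748 m/s.

4.3748


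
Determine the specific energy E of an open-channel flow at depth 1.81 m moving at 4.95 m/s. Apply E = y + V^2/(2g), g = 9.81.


Specific energy E = y + V^2/(2g).
Velocity head = V^2/(2g) = 4.95^2 / (2*9.81) = 24.5025 / 19.62 = 1.2489 m.
E = 1.81 + 1.2489 = 3.0589 m.

3.0589


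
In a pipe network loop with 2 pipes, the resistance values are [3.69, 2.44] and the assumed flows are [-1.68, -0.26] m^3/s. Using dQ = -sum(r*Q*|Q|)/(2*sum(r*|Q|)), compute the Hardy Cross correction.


Numerator terms (r*Q*|Q|): 3.69*-1.68*|-1.68| = -10.4147; 2.44*-0.26*|-0.26| = -0.1649.
Sum of numerator = -10.5796.
Denominator terms (r*|Q|): 3.69*|-1.68| = 6.1992; 2.44*|-0.26| = 0.6344.
2 * sum of denominator = 2 * 6.8336 = 13.6672.
dQ = --10.5796 / 13.6672 = 0.7741 m^3/s.

0.7741


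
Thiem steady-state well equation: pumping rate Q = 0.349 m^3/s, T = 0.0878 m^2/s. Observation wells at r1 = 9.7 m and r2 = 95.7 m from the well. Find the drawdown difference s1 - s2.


Thiem equation: s1 - s2 = Q/(2*pi*T) * ln(r2/r1).
ln(r2/r1) = ln(95.7/9.7) = 2.2891.
Q/(2*pi*T) = 0.349 / (2*pi*0.0878) = 0.349 / 0.5517 = 0.6326.
s1 - s2 = 0.6326 * 2.2891 = 1.4482 m.

1.4482


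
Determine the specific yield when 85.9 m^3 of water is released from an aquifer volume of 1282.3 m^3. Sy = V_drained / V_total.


Specific yield Sy = Volume drained / Total volume.
Sy = 85.9 / 1282.3
   = 0.067.

0.067


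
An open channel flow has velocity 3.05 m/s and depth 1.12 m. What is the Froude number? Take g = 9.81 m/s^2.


The Froude number is defined as Fr = V / sqrt(g*y).
g*y = 9.81 * 1.12 = 10.9872.
sqrt(g*y) = sqrt(10.9872) = 3.3147.
Fr = 3.05 / 3.3147 = 0.9201.

0.9201


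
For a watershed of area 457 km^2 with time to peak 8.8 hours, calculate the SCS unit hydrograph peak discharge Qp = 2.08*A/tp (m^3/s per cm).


SCS formula: Qp = 2.08 * A / tp.
Qp = 2.08 * 457 / 8.8
   = 950.56 / 8.8
   = 108.02 m^3/s per cm.

108.02


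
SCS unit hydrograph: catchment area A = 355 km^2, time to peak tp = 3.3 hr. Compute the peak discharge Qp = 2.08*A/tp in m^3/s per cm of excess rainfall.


SCS formula: Qp = 2.08 * A / tp.
Qp = 2.08 * 355 / 3.3
   = 738.4 / 3.3
   = 223.76 m^3/s per cm.

223.76


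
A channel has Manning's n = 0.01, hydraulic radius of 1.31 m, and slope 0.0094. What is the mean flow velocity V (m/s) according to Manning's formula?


Manning's equation gives V = (1/n) * R^(2/3) * S^(1/2).
First, compute R^(2/3) = 1.31^(2/3) = 1.1972.
Next, S^(1/2) = 0.0094^(1/2) = 0.096954.
Then 1/n = 1/0.01 = 100.0.
V = 100.0 * 1.1972 * 0.096954 = 11.6077 m/s.

11.6077


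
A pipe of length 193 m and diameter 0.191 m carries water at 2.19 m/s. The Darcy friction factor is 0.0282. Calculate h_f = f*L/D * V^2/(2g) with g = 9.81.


Darcy-Weisbach equation: h_f = f * (L/D) * V^2/(2g).
f * L/D = 0.0282 * 193/0.191 = 28.4953.
V^2/(2g) = 2.19^2 / (2*9.81) = 4.7961 / 19.62 = 0.2444 m.
h_f = 28.4953 * 0.2444 = 6.966 m.

6.966


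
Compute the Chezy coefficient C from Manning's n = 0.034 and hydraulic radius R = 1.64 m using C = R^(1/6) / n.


The Chezy coefficient relates to Manning's n through C = R^(1/6) / n.
R^(1/6) = 1.64^(1/6) = 1.085944.
C = 1.085944 / 0.034 = 31.94 m^(1/2)/s.

31.94


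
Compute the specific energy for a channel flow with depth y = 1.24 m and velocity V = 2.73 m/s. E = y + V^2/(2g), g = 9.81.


Specific energy E = y + V^2/(2g).
Velocity head = V^2/(2g) = 2.73^2 / (2*9.81) = 7.4529 / 19.62 = 0.3799 m.
E = 1.24 + 0.3799 = 1.6199 m.

1.6199


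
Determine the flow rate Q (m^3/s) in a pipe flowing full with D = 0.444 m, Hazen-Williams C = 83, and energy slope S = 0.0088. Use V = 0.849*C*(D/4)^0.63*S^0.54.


For a full circular pipe, R = D/4 = 0.444/4 = 0.111 m.
V = 0.849 * 83 * 0.111^0.63 * 0.0088^0.54
  = 0.849 * 83 * 0.250353 * 0.077628
  = 1.3695 m/s.
Pipe area A = pi*D^2/4 = pi*0.444^2/4 = 0.1548 m^2.
Q = A * V = 0.1548 * 1.3695 = 0.212 m^3/s.

0.212


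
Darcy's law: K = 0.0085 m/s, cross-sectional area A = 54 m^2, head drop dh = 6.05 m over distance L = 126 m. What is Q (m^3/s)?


Darcy's law: Q = K * A * i, where i = dh/L.
Hydraulic gradient i = 6.05 / 126 = 0.048016.
Q = 0.0085 * 54 * 0.048016
  = 0.022 m^3/s.

0.022


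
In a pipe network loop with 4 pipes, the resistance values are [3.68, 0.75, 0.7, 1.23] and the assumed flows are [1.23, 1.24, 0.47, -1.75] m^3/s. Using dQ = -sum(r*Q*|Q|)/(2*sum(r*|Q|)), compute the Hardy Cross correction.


Numerator terms (r*Q*|Q|): 3.68*1.23*|1.23| = 5.5675; 0.75*1.24*|1.24| = 1.1532; 0.7*0.47*|0.47| = 0.1546; 1.23*-1.75*|-1.75| = -3.7669.
Sum of numerator = 3.1084.
Denominator terms (r*|Q|): 3.68*|1.23| = 4.5264; 0.75*|1.24| = 0.93; 0.7*|0.47| = 0.329; 1.23*|-1.75| = 2.1525.
2 * sum of denominator = 2 * 7.9379 = 15.8758.
dQ = -3.1084 / 15.8758 = -0.1958 m^3/s.

-0.1958


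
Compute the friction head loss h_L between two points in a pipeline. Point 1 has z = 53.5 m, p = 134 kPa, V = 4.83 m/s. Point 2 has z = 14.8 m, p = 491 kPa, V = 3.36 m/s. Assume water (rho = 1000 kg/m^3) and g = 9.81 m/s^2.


Total head at each section: H = z + p/(rho*g) + V^2/(2g).
H1 = 53.5 + 134*1000/(1000*9.81) + 4.83^2/(2*9.81)
   = 53.5 + 13.66 + 1.189
   = 68.349 m.
H2 = 14.8 + 491*1000/(1000*9.81) + 3.36^2/(2*9.81)
   = 14.8 + 50.051 + 0.5754
   = 65.426 m.
h_L = H1 - H2 = 68.349 - 65.426 = 2.922 m.

2.922


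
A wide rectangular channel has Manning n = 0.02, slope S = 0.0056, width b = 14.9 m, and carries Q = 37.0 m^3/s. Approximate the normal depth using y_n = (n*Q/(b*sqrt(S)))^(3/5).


We use the wide-channel approximation y_n = (n*Q/(b*sqrt(S)))^(3/5).
sqrt(S) = sqrt(0.0056) = 0.074833.
Numerator: n*Q = 0.02 * 37.0 = 0.74.
Denominator: b*sqrt(S) = 14.9 * 0.074833 = 1.115012.
arg = 0.6637.
y_n = 0.6637^(3/5) = 0.7819 m.

0.7819


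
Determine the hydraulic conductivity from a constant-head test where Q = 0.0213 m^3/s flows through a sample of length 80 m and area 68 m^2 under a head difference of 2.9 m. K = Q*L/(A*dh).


From K = Q*L / (A*dh):
Numerator: Q*L = 0.0213 * 80 = 1.704.
Denominator: A*dh = 68 * 2.9 = 197.2.
K = 1.704 / 197.2 = 0.008641 m/s.

0.008641


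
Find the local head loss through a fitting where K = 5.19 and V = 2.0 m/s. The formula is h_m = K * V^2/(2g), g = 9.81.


Minor loss formula: h_m = K * V^2/(2g).
V^2 = 2.0^2 = 4.0.
V^2/(2g) = 4.0 / 19.62 = 0.2039 m.
h_m = 5.19 * 0.2039 = 1.0581 m.

1.0581


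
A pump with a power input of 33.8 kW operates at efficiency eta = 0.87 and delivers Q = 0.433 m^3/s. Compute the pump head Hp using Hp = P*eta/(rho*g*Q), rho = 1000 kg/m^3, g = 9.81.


Pump head formula: Hp = P * eta / (rho * g * Q).
Numerator: P * eta = 33.8 * 1000 * 0.87 = 29406.0 W.
Denominator: rho * g * Q = 1000 * 9.81 * 0.433 = 4247.73.
Hp = 29406.0 / 4247.73 = 6.92 m.

6.92


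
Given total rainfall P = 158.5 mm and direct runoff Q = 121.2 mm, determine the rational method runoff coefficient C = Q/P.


The runoff coefficient C = runoff depth / rainfall depth.
C = 121.2 / 158.5
  = 0.7647.

0.7647


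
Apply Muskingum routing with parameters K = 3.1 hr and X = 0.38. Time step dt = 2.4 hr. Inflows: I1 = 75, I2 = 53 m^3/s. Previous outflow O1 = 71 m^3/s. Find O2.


Muskingum coefficients:
denom = 2*K*(1-X) + dt = 2*3.1*(1-0.38) + 2.4 = 6.244.
C0 = (dt - 2*K*X)/denom = (2.4 - 2*3.1*0.38)/6.244 = 0.007.
C1 = (dt + 2*K*X)/denom = (2.4 + 2*3.1*0.38)/6.244 = 0.7617.
C2 = (2*K*(1-X) - dt)/denom = 0.2313.
O2 = C0*I2 + C1*I1 + C2*O1
   = 0.007*53 + 0.7617*75 + 0.2313*71
   = 73.92 m^3/s.

73.92


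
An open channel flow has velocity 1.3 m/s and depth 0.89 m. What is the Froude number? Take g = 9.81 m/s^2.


The Froude number is defined as Fr = V / sqrt(g*y).
g*y = 9.81 * 0.89 = 8.7309.
sqrt(g*y) = sqrt(8.7309) = 2.9548.
Fr = 1.3 / 2.9548 = 0.44.

0.44


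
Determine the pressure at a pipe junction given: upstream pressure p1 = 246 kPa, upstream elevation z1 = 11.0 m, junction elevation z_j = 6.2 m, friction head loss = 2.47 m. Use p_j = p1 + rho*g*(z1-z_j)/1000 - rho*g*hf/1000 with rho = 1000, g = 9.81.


Junction pressure: p_j = p1 + rho*g*(z1 - z_j)/1000 - rho*g*hf/1000.
Elevation term = 1000*9.81*(11.0 - 6.2)/1000 = 47.088 kPa.
Friction term = 1000*9.81*2.47/1000 = 24.231 kPa.
p_j = 246 + 47.088 - 24.231 = 268.86 kPa.

268.86


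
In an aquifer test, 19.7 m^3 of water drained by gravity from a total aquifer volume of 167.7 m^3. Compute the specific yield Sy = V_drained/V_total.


Specific yield Sy = Volume drained / Total volume.
Sy = 19.7 / 167.7
   = 0.1175.

0.1175


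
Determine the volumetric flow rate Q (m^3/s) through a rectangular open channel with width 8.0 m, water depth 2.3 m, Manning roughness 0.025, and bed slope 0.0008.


For a rectangular channel, the cross-sectional area A = b * y = 8.0 * 2.3 = 18.4 m^2.
The wetted perimeter P = b + 2y = 8.0 + 2*2.3 = 12.6 m.
Hydraulic radius R = A/P = 18.4/12.6 = 1.4603 m.
Velocity V = (1/n)*R^(2/3)*S^(1/2) = (1/0.025)*1.4603^(2/3)*0.0008^(1/2) = 1.4563 m/s.
Discharge Q = A * V = 18.4 * 1.4563 = 26.795 m^3/s.

26.795


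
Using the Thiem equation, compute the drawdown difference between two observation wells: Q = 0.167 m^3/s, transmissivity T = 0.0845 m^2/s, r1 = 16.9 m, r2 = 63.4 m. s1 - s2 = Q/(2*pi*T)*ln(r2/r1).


Thiem equation: s1 - s2 = Q/(2*pi*T) * ln(r2/r1).
ln(r2/r1) = ln(63.4/16.9) = 1.3222.
Q/(2*pi*T) = 0.167 / (2*pi*0.0845) = 0.167 / 0.5309 = 0.3145.
s1 - s2 = 0.3145 * 1.3222 = 0.4159 m.

0.4159


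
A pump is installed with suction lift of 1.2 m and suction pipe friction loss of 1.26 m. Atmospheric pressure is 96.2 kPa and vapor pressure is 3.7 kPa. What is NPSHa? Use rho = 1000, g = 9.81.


NPSHa = p_atm/(rho*g) - z_s - hf_s - p_vap/(rho*g).
p_atm/(rho*g) = 96.2*1000 / (1000*9.81) = 9.806 m.
p_vap/(rho*g) = 3.7*1000 / (1000*9.81) = 0.377 m.
NPSHa = 9.806 - 1.2 - 1.26 - 0.377
      = 6.97 m.

6.97


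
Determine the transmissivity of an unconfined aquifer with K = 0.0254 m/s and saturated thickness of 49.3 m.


Transmissivity is defined as T = K * h.
T = 0.0254 * 49.3
  = 1.2522 m^2/s.

1.2522


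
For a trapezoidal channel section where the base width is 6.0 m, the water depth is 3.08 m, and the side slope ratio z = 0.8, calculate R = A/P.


For a trapezoidal section with side slope z:
A = (b + z*y)*y = (6.0 + 0.8*3.08)*3.08 = 26.069 m^2.
P = b + 2*y*sqrt(1 + z^2) = 6.0 + 2*3.08*sqrt(1 + 0.8^2) = 13.889 m.
R = A/P = 26.069 / 13.889 = 1.877 m.

1.877


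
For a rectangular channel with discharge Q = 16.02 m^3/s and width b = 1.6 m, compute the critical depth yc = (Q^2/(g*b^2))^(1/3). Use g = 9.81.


Using yc = (Q^2 / (g * b^2))^(1/3):
Q^2 = 16.02^2 = 256.64.
g * b^2 = 9.81 * 1.6^2 = 9.81 * 2.56 = 25.11.
Q^2 / (g*b^2) = 256.64 / 25.11 = 10.2206.
yc = 10.2206^(1/3) = 2.1701 m.

2.1701


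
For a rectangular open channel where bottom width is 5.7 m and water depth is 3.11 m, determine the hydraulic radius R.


For a rectangular section:
Flow area A = b * y = 5.7 * 3.11 = 17.73 m^2.
Wetted perimeter P = b + 2y = 5.7 + 2*3.11 = 11.92 m.
Hydraulic radius R = A/P = 17.73 / 11.92 = 1.4872 m.

1.4872


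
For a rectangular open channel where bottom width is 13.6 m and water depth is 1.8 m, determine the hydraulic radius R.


For a rectangular section:
Flow area A = b * y = 13.6 * 1.8 = 24.48 m^2.
Wetted perimeter P = b + 2y = 13.6 + 2*1.8 = 17.2 m.
Hydraulic radius R = A/P = 24.48 / 17.2 = 1.4233 m.

1.4233


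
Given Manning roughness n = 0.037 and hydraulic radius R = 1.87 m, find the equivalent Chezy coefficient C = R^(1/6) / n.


The Chezy coefficient relates to Manning's n through C = R^(1/6) / n.
R^(1/6) = 1.87^(1/6) = 1.109959.
C = 1.109959 / 0.037 = 30.0 m^(1/2)/s.

30.0


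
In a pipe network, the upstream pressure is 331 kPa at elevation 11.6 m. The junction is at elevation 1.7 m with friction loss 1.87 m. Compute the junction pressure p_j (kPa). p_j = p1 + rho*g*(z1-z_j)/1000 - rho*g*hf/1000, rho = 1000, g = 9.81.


Junction pressure: p_j = p1 + rho*g*(z1 - z_j)/1000 - rho*g*hf/1000.
Elevation term = 1000*9.81*(11.6 - 1.7)/1000 = 97.119 kPa.
Friction term = 1000*9.81*1.87/1000 = 18.345 kPa.
p_j = 331 + 97.119 - 18.345 = 409.77 kPa.

409.77


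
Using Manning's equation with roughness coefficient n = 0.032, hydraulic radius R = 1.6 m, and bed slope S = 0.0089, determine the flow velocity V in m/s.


Manning's equation gives V = (1/n) * R^(2/3) * S^(1/2).
First, compute R^(2/3) = 1.6^(2/3) = 1.368.
Next, S^(1/2) = 0.0089^(1/2) = 0.09434.
Then 1/n = 1/0.032 = 31.25.
V = 31.25 * 1.368 * 0.09434 = 4.033 m/s.

4.033
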